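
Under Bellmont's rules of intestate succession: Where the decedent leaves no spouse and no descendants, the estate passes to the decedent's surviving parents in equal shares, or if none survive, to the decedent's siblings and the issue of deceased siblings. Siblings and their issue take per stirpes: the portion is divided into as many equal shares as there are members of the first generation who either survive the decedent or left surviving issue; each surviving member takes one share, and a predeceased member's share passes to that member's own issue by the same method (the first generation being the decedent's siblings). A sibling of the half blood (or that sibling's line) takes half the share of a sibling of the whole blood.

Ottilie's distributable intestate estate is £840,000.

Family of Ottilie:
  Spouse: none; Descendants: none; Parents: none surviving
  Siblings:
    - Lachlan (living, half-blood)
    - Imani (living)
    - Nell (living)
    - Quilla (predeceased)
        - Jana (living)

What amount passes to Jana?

The entire £840,000 passes to the siblings and their issue.
Counting each half-blood sibling's line as half a unit, there are 7/2 units in £840,000, so one unit is £240,000. Whole-blood lines (Imani, Nell, and Quilla) take £240,000 each; half-blood lines (Lachlan) take £120,000 each.
Quilla's share (£240,000) passes entirely to Jana.

Jana receives £240,000.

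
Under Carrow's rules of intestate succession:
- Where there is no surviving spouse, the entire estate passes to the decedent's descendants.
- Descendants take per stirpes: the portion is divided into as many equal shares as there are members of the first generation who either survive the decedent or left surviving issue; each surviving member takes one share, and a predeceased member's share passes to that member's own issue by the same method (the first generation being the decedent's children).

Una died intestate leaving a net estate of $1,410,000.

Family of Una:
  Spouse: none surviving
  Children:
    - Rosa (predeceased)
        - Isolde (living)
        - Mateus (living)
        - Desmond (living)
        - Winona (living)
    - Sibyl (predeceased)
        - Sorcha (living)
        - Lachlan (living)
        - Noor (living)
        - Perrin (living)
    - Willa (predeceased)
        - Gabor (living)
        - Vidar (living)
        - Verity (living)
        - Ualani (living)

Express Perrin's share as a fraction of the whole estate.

The entire $1,410,000 passes to the descendants.
That amount ($1,410,000) is divided into 3 shares of $470,000: Rosa's $470,000 share passes to Rosa's issue; Sibyl's $470,000 share passes to Sibyl's issue; Willa's $470,000 share passes to Willa's issue.
Rosa's share ($470,000) is divided into 4 shares of $117,500: Isolde, Mateus, Desmond, and Winona each take $117,500.
Sibyl's share ($470,000) is divided into 4 shares of $117,500: Sorcha, Lachlan, Noor, and Perrin each take $117,500.
Willa's share ($470,000) is divided into 4 shares of $117,500: Gabor, Vidar, Verity, and Ualani each take $117,500.

Perrin receives 1/12 of the estate.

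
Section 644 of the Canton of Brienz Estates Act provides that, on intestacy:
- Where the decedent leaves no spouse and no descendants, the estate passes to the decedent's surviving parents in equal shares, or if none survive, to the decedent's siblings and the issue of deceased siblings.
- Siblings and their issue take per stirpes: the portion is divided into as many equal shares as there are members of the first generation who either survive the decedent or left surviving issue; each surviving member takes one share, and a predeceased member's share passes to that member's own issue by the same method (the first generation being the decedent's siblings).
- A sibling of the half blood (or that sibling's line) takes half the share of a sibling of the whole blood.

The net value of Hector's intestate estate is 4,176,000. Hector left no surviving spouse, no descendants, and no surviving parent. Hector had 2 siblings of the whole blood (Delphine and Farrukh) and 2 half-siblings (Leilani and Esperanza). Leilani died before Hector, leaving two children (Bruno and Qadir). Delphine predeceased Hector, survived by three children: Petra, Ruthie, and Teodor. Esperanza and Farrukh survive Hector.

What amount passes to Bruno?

Bruno receives 348,000.

The entire 4,176,000 passes to the siblings and their issue.
Counting each half-blood sibling's line as half a unit, there are 3 units in 4,176,000, so one unit is 1,392,000. Whole-blood lines (Delphine and Farrukh) take 1,392,000 each; half-blood lines (Leilani and Esperanza) take 696,000 each.
Leilani's share (696,000) is divided into 2 shares of 348,000: Bruno and Qadir each take 348,000.
Delphine's share (1,392,000) is divided into 3 shares of 464,000: Petra, Ruthie, and Teodor each take 464,000.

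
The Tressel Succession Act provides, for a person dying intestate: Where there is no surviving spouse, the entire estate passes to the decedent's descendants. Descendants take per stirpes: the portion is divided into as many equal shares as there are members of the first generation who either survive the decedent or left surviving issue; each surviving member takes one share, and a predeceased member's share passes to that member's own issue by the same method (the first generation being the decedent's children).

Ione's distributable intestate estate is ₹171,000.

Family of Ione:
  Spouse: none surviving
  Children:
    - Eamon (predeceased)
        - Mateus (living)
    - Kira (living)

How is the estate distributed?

Mateus: ₹85,500; Kira: ₹85,500

The entire ₹171,000 passes to the descendants.
That amount (₹171,000) is divided into 2 shares of ₹85,500: Kira takes ₹85,500; Eamon's ₹85,500 share passes to Eamon's issue.
Eamon's share (₹85,500) passes entirely to Mateus.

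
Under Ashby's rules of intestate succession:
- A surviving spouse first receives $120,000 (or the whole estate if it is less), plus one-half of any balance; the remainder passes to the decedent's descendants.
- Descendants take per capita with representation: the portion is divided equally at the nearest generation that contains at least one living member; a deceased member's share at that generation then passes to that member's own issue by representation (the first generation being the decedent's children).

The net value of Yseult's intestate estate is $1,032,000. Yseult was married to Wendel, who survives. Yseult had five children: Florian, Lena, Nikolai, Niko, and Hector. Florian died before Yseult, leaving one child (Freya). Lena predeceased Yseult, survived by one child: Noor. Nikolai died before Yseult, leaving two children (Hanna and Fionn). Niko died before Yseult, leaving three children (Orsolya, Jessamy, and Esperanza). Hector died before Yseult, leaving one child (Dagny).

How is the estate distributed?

Wendel: $576,000; Freya: $57,000; Noor: $57,000; Hanna: $57,000; Fionn: $57,000; Orsolya: $57,000; Jessamy: $57,000; Esperanza: $57,000; Dagny: $57,000

Wendel first takes $120,000, leaving a balance of $912,000. Wendel then takes one-half of the balance ($456,000), for a total of $576,000. The remaining $456,000 passes to the descendants.
No child survives, so the initial division is made at the grandchildren's generation.
The descendants' portion ($456,000) is divided into 8 shares of $57,000: Freya, Noor, Hanna, Fionn, Orsolya, Jessamy, Esperanza, and Dagny each take $57,000.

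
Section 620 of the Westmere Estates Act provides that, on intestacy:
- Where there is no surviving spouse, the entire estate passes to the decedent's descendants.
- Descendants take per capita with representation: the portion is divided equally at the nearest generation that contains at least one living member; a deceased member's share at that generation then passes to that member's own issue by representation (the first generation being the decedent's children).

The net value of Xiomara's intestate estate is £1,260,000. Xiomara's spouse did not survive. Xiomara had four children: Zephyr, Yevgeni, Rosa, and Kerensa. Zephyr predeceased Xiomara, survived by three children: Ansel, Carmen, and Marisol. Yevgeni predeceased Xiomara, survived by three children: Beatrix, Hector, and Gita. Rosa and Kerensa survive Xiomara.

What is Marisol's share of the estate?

The entire £1,260,000 passes to the descendants.
That amount (£1,260,000) is divided into 4 shares of £315,000: Rosa and Kerensa each take £315,000; Zephyr's £315,000 share passes to Zephyr's issue; Yevgeni's £315,000 share passes to Yevgeni's issue.
Zephyr's share (£315,000) is divided into 3 shares of £105,000: Ansel, Carmen, and Marisol each take £105,000.
Yevgeni's share (£315,000) is divided into 3 shares of £105,000: Beatrix, Hector, and Gita each take £105,000.

Marisol receives £105,000.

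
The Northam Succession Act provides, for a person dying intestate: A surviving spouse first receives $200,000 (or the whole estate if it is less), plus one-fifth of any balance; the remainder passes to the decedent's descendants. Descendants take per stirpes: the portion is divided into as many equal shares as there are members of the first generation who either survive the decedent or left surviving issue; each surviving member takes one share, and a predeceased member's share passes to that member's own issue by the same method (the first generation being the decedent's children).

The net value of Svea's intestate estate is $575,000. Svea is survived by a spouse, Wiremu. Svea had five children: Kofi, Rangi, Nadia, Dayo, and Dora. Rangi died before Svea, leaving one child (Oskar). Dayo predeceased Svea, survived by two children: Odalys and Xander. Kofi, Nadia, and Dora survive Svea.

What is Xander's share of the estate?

Xander receives $30,000.

Wiremu first takes $200,000, leaving a balance of $375,000. Wiremu then takes one-fifth of the balance ($75,000), for a total of $275,000. The remaining $300,000 passes to the descendants.
The descendants' portion ($300,000) is divided into 5 shares of $60,000: Kofi, Nadia, and Dora each take $60,000; Rangi's $60,000 share passes to Rangi's issue; Dayo's $60,000 share passes to Dayo's issue.
Rangi's share ($60,000) passes entirely to Oskar.
Dayo's share ($60,000) is divided into 2 shares of $30,000: Odalys and Xander each take $30,000.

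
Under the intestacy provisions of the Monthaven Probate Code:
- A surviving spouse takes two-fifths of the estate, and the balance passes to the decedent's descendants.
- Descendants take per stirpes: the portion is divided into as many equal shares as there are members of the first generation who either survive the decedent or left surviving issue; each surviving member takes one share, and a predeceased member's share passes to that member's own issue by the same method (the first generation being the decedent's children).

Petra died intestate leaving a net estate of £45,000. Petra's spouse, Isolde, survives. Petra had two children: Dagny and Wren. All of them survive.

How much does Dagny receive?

Isolde takes two-fifths of £45,000 = £18,000. The remaining £27,000 passes to the descendants.
The descendants' portion (£27,000) is divided into 2 shares of £13,500: Dagny and Wren each take £13,500.

Dagny receives £13,500.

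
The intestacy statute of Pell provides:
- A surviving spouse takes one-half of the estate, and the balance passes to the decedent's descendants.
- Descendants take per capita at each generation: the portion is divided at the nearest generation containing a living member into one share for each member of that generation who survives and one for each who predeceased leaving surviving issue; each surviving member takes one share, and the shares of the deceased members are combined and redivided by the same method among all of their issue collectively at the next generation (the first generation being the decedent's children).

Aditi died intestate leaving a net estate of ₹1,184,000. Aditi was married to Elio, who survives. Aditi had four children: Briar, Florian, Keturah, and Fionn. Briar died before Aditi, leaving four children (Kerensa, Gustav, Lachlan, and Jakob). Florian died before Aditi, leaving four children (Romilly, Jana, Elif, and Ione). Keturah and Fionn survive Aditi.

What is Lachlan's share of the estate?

Lachlan receives ₹37,000.

Elio takes one-half of ₹1,184,000 = ₹592,000. The remaining ₹592,000 passes to the descendants.
The descendants' portion (₹592,000) is divided at the children's generation into 4 shares of ₹148,000. Keturah and Fionn each take ₹148,000. The 2 shares of the deceased (Briar and Florian) are combined into a pool of ₹296,000.
That pool (₹296,000) is divided at the grandchildren's generation equally among Kerensa, Gustav, Lachlan, Jakob, Romilly, Jana, Elif, and Ione: ₹37,000 each.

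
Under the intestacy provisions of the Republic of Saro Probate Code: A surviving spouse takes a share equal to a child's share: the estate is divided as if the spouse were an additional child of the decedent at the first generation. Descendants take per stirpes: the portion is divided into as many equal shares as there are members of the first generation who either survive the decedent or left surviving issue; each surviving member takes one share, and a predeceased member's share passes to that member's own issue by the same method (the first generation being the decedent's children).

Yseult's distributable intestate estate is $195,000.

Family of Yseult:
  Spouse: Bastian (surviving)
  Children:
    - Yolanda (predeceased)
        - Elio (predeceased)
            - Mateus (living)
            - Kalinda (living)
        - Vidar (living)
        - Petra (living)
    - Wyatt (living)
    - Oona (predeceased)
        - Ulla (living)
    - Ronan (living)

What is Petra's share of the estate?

Petra receives $13,000.

The spouse counts as an additional share at the children's level, so there are 5 primary shares of $39,000. Bastian takes one such share ($39,000).
The children's combined portion ($156,000) is divided into 4 shares of $39,000: Wyatt and Ronan each take $39,000; Yolanda's $39,000 share passes to Yolanda's issue; Oona's $39,000 share passes to Oona's issue.
Yolanda's share ($39,000) is divided into 3 shares of $13,000: Vidar and Petra each take $13,000; Elio's $13,000 share passes to Elio's issue.
Elio's share ($13,000) is divided into 2 shares of $6,500: Mateus and Kalinda each take $6,500.
Oona's share ($39,000) passes entirely to Ulla.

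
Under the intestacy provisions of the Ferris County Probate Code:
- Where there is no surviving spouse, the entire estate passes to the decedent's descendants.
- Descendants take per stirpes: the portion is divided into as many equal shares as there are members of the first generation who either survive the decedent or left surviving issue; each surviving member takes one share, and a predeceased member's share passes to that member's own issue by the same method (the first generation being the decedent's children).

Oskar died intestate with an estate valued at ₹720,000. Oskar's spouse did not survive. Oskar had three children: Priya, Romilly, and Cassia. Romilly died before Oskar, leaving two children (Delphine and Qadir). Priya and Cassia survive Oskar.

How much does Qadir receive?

Qadir receives ₹120,000.

The entire ₹720,000 passes to the descendants.
That amount (₹720,000) is divided into 3 shares of ₹240,000: Priya and Cassia each take ₹240,000; Romilly's ₹240,000 share passes to Romilly's issue.
Romilly's share (₹240,000) is divided into 2 shares of ₹120,000: Delphine and Qadir each take ₹120,000.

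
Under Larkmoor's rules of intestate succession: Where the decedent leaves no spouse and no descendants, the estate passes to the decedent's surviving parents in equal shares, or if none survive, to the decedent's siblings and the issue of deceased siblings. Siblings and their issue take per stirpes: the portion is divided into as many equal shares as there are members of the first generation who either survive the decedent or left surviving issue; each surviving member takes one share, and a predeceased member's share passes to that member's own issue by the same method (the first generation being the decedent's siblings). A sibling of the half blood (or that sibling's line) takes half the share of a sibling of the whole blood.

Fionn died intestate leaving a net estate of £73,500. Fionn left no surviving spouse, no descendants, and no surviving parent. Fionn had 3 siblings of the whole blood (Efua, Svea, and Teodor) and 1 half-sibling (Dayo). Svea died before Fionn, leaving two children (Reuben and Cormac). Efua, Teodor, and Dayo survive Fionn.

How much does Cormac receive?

Cormac receives £10,500.

The entire £73,500 passes to the siblings and their issue.
Counting each half-blood sibling's line as half a unit, there are 7/2 units in £73,500, so one unit is £21,000. Whole-blood lines (Efua, Svea, and Teodor) take £21,000 each; half-blood lines (Dayo) take £10,500 each.
Svea's share (£21,000) is divided into 2 shares of £10,500: Reuben and Cormac each take £10,500.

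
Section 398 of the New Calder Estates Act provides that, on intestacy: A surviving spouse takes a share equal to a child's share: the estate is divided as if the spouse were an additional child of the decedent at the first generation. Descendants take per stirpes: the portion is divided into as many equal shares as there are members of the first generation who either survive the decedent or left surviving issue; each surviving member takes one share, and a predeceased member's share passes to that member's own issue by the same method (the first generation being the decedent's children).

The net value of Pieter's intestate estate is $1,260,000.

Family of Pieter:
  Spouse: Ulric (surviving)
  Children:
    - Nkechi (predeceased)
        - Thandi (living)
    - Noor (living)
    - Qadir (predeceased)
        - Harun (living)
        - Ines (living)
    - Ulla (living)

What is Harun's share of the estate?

The spouse counts as an additional share at the children's level, so there are 5 primary shares of $252,000. Ulric takes one such share ($252,000).
The children's combined portion ($1,008,000) is divided into 4 shares of $252,000: Noor and Ulla each take $252,000; Nkechi's $252,000 share passes to Nkechi's issue; Qadir's $252,000 share passes to Qadir's issue.
Nkechi's share ($252,000) passes entirely to Thandi.
Qadir's share ($252,000) is divided into 2 shares of $126,000: Harun and Ines each take $126,000.

Harun receives $126,000.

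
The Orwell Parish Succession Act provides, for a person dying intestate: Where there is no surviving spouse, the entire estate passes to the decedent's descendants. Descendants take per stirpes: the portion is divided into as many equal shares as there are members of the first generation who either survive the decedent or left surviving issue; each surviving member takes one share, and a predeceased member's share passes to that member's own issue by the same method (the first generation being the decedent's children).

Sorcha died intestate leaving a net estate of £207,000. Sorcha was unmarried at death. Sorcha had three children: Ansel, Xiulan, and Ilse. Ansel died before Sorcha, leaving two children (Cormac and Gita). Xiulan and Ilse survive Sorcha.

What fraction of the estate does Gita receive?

Gita receives 1/6 of the estate.

The entire £207,000 passes to the descendants.
That amount (£207,000) is divided into 3 shares of £69,000: Xiulan and Ilse each take £69,000; Ansel's £69,000 share passes to Ansel's issue.
Ansel's share (£69,000) is divided into 2 shares of £34,500: Cormac and Gita each take £34,500.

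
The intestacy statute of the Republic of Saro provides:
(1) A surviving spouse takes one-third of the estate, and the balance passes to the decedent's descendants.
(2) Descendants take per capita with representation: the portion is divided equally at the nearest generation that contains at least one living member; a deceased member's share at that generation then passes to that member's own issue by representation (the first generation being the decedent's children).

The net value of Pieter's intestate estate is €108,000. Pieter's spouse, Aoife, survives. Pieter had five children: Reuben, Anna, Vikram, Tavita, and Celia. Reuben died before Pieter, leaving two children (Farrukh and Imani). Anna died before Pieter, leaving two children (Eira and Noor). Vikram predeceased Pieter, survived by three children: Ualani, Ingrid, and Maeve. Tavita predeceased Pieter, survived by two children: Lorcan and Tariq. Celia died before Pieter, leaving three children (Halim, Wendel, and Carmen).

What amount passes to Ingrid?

Aoife takes one-third of €108,000 = €36,000. The remaining €72,000 passes to the descendants.
No child survives, so the initial division is made at the grandchildren's generation.
The descendants' portion (€72,000) is divided into 12 shares of €6,000: Farrukh, Imani, Eira, Noor, Ualani, Ingrid, Maeve, Lorcan, Tariq, Halim, Wendel, and Carmen each take €6,000.

Ingrid receives €6,000.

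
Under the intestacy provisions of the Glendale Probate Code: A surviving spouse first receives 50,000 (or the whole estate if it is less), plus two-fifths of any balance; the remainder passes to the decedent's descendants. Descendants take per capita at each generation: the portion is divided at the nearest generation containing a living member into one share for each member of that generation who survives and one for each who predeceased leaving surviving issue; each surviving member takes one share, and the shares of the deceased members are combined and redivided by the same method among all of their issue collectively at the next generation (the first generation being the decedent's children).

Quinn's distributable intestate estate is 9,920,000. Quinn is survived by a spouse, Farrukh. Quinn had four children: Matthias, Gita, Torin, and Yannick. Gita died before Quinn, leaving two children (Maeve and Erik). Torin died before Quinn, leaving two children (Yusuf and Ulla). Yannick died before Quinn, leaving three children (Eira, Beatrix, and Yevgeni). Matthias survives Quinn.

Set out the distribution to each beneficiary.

Farrukh first takes 50,000, leaving a balance of 9,870,000. Farrukh then takes two-fifths of the balance (3,948,000), for a total of 3,998,000. The remaining 5,922,000 passes to the descendants.
The descendants' portion (5,922,000) is divided at the children's generation into 4 shares of 1,480,500. Matthias takes 1,480,500. The 3 shares of the deceased (Gita, Torin, and Yannick) are combined into a pool of 4,441,500.
That pool (4,441,500) is divided at the grandchildren's generation equally among Maeve, Erik, Yusuf, Ulla, Eira, Beatrix, and Yevgeni: 634,500 each.

Farrukh: 3,998,000; Matthias: 1,480,500; Maeve: 634,500; Erik: 634,500; Yusuf: 634,500; Ulla: 634,500; Eira: 634,500; Beatrix: 634,500; Yevgeni: 634,500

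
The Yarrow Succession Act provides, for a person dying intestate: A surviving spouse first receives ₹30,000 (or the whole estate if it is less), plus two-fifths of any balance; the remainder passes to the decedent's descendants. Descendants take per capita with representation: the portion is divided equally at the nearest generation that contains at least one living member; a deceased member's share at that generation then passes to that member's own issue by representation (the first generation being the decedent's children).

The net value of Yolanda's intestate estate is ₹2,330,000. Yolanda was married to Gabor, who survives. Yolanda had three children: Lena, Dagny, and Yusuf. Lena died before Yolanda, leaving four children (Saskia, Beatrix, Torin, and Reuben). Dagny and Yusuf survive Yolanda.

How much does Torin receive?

Gabor first takes ₹30,000, leaving a balance of ₹2,300,000. Gabor then takes two-fifths of the balance (₹920,000), for a total of ₹950,000. The remaining ₹1,380,000 passes to the descendants.
The descendants' portion (₹1,380,000) is divided into 3 shares of ₹460,000: Dagny and Yusuf each take ₹460,000; Lena's ₹460,000 share passes to Lena's issue.
Lena's share (₹460,000) is divided into 4 shares of ₹115,000: Saskia, Beatrix, Torin, and Reuben each take ₹115,000.

Torin receives ₹115,000.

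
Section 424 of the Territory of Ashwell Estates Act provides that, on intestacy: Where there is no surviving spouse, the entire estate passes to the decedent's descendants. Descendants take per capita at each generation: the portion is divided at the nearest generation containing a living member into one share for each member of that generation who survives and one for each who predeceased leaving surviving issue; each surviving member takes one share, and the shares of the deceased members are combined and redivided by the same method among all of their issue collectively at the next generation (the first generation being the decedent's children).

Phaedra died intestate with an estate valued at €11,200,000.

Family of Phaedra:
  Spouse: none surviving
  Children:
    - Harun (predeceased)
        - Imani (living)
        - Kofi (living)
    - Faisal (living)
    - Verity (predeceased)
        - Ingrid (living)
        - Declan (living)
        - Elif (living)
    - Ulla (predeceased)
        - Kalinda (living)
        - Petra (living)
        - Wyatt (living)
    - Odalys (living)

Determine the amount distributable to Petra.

Petra receives €840,000.

The entire €11,200,000 passes to the descendants.
That amount (€11,200,000) is divided at the children's generation into 5 shares of €2,240,000. Faisal and Odalys each take €2,240,000. The 3 shares of the deceased (Harun, Verity, and Ulla) are combined into a pool of €6,720,000.
That pool (€6,720,000) is divided at the grandchildren's generation equally among Imani, Kofi, Ingrid, Declan, Elif, Kalinda, Petra, and Wyatt: €840,000 each.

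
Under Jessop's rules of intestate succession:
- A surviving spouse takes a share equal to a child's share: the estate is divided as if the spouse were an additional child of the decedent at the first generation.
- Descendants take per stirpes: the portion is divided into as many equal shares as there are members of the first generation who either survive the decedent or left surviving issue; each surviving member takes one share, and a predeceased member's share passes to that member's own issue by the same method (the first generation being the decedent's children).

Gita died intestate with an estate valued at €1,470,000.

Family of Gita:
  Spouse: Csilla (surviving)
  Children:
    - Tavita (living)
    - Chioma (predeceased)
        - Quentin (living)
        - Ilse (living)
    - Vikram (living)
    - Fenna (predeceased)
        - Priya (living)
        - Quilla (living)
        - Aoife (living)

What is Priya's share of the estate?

Priya receives €98,000.

The spouse counts as an additional share at the children's level, so there are 5 primary shares of €294,000. Csilla takes one such share (€294,000).
The children's combined portion (€1,176,000) is divided into 4 shares of €294,000: Tavita and Vikram each take €294,000; Chioma's €294,000 share passes to Chioma's issue; Fenna's €294,000 share passes to Fenna's issue.
Chioma's share (€294,000) is divided into 2 shares of €147,000: Quentin and Ilse each take €147,000.
Fenna's share (€294,000) is divided into 3 shares of €98,000: Priya, Quilla, and Aoife each take €98,000.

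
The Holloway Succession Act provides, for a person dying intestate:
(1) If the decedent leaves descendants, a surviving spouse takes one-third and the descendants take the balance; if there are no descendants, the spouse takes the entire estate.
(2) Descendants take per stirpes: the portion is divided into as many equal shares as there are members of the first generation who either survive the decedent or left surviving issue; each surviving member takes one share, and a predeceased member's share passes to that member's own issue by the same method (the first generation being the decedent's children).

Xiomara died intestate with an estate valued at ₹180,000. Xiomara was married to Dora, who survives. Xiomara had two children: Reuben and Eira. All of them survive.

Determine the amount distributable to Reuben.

Dora takes one-third of ₹180,000 = ₹60,000. The remaining ₹120,000 passes to the descendants.
The descendants' portion (₹120,000) is divided into 2 shares of ₹60,000: Reuben and Eira each take ₹60,000.

Reuben receives ₹60,000.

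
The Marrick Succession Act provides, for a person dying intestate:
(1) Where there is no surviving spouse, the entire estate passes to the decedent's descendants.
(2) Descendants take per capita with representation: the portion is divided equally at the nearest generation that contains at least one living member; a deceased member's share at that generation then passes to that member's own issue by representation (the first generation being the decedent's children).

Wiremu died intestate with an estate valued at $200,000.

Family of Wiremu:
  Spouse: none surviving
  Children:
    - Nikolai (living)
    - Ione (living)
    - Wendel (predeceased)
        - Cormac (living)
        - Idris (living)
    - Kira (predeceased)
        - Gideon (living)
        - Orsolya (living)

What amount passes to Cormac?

The entire $200,000 passes to the descendants.
That amount ($200,000) is divided into 4 shares of $50,000: Nikolai and Ione each take $50,000; Wendel's $50,000 share passes to Wendel's issue; Kira's $50,000 share passes to Kira's issue.
Wendel's share ($50,000) is divided into 2 shares of $25,000: Cormac and Idris each take $25,000.
Kira's share ($50,000) is divided into 2 shares of $25,000: Gideon and Orsolya each take $25,000.

Cormac receives $25,000.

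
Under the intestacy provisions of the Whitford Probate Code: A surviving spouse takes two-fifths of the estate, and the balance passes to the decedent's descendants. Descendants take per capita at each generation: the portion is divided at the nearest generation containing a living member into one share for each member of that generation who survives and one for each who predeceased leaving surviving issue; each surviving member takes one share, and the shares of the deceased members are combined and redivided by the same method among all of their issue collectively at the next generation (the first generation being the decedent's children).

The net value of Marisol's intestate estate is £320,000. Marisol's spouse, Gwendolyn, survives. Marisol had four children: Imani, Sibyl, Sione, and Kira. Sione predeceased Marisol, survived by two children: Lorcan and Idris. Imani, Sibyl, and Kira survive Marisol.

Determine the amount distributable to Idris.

Gwendolyn takes two-fifths of £320,000 = £128,000. The remaining £192,000 passes to the descendants.
The descendants' portion (£192,000) is divided at the children's generation into 4 shares of £48,000. Imani, Sibyl, and Kira each take £48,000. The remaining share for the deceased Sione (£48,000) is carried to the next generation.
That pool (£48,000) is divided at the grandchildren's generation equally among Lorcan and Idris: £24,000 each.

Idris receives £24,000.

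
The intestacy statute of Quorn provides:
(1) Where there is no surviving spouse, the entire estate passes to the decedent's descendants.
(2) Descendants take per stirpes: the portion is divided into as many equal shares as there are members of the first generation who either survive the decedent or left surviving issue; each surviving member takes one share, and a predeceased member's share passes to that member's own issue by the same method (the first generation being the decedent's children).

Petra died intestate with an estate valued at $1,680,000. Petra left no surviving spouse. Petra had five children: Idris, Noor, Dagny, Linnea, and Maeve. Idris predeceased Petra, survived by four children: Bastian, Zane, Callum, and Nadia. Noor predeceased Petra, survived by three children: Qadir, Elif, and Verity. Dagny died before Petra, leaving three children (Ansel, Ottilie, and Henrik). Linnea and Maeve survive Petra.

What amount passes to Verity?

The entire $1,680,000 passes to the descendants.
That amount ($1,680,000) is divided into 5 shares of $336,000: Linnea and Maeve each take $336,000; Idris's $336,000 share passes to Idris's issue; Noor's $336,000 share passes to Noor's issue; Dagny's $336,000 share passes to Dagny's issue.
Idris's share ($336,000) is divided into 4 shares of $84,000: Bastian, Zane, Callum, and Nadia each take $84,000.
Noor's share ($336,000) is divided into 3 shares of $112,000: Qadir, Elif, and Verity each take $112,000.
Dagny's share ($336,000) is divided into 3 shares of $112,000: Ansel, Ottilie, and Henrik each take $112,000.

Verity receives $112,000.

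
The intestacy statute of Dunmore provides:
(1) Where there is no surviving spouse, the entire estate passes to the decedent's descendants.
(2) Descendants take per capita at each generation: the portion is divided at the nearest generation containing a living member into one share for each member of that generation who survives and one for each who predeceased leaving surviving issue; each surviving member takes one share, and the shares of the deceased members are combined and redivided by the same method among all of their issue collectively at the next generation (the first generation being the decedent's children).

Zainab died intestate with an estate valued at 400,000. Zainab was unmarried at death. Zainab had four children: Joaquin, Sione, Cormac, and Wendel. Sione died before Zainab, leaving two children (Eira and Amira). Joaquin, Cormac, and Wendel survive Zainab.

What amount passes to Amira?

Amira receives 50,000.

The entire 400,000 passes to the descendants.
That amount (400,000) is divided at the children's generation into 4 shares of 100,000. Joaquin, Cormac, and Wendel each take 100,000. The remaining share for the deceased Sione (100,000) is carried to the next generation.
That pool (100,000) is divided at the grandchildren's generation equally among Eira and Amira: 50,000 each.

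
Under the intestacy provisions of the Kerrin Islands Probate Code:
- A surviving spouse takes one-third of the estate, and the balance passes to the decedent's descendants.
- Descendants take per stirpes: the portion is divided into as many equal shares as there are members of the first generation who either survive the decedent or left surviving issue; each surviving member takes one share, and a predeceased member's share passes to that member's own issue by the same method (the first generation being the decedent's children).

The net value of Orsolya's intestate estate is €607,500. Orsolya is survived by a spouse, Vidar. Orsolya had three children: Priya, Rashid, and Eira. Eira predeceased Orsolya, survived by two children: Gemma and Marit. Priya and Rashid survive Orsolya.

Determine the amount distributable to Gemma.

Vidar takes one-third of €607,500 = €202,500. The remaining €405,000 passes to the descendants.
The descendants' portion (€405,000) is divided into 3 shares of €135,000: Priya and Rashid each take €135,000; Eira's €135,000 share passes to Eira's issue.
Eira's share (€135,000) is divided into 2 shares of €67,500: Gemma and Marit each take €67,500.

Gemma receives €67,500.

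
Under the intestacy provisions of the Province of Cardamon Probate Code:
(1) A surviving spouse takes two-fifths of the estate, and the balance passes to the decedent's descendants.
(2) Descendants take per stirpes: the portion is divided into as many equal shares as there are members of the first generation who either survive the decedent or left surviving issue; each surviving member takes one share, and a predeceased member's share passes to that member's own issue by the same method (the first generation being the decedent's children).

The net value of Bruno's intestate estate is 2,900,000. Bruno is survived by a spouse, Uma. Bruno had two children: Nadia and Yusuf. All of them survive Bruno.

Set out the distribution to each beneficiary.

Uma: 1,160,000; Nadia: 870,000; Yusuf: 870,000

Uma takes two-fifths of 2,900,000 = 1,160,000. The remaining 1,740,000 passes to the descendants.
The descendants' portion (1,740,000) is divided into 2 shares of 870,000: Nadia and Yusuf each take 870,000.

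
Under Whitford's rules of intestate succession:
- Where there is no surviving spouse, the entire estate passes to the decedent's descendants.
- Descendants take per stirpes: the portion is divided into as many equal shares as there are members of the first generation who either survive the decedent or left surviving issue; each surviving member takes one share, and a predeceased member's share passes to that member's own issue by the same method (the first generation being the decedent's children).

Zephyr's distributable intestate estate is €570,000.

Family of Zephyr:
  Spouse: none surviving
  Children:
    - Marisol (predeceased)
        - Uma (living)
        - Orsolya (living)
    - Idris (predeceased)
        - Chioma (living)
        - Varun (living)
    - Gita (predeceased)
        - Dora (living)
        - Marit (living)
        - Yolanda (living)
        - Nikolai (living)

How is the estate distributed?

Uma: €95,000; Orsolya: €95,000; Chioma: €95,000; Varun: €95,000; Dora: €47,500; Marit: €47,500; Yolanda: €47,500; Nikolai: €47,500

The entire €570,000 passes to the descendants.
That amount (€570,000) is divided into 3 shares of €190,000: Marisol's €190,000 share passes to Marisol's issue; Idris's €190,000 share passes to Idris's issue; Gita's €190,000 share passes to Gita's issue.
Marisol's share (€190,000) is divided into 2 shares of €95,000: Uma and Orsolya each take €95,000.
Idris's share (€190,000) is divided into 2 shares of €95,000: Chioma and Varun each take €95,000.
Gita's share (€190,000) is divided into 4 shares of €47,500: Dora, Marit, Yolanda, and Nikolai each take €47,500.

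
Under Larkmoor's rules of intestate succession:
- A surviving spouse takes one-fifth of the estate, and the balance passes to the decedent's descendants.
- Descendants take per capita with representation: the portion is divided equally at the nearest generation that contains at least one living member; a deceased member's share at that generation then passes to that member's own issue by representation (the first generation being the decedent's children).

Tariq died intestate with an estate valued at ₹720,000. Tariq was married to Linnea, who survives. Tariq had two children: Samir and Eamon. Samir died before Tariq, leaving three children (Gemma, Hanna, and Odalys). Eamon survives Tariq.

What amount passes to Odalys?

Linnea takes one-fifth of ₹720,000 = ₹144,000. The remaining ₹576,000 passes to the descendants.
The descendants' portion (₹576,000) is divided into 2 shares of ₹288,000: Eamon takes ₹288,000; Samir's ₹288,000 share passes to Samir's issue.
Samir's share (₹288,000) is divided into 3 shares of ₹96,000: Gemma, Hanna, and Odalys each take ₹96,000.

Odalys receives ₹96,000.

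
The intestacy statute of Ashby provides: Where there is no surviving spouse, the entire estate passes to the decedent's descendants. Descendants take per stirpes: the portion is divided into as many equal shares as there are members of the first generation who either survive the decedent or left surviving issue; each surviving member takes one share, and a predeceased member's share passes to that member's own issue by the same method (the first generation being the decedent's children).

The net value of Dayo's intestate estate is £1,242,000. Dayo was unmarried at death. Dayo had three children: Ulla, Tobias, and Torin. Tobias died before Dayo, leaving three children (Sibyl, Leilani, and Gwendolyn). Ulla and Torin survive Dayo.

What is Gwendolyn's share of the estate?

Gwendolyn receives £138,000.

The entire £1,242,000 passes to the descendants.
That amount (£1,242,000) is divided into 3 shares of £414,000: Ulla and Torin each take £414,000; Tobias's £414,000 share passes to Tobias's issue.
Tobias's share (£414,000) is divided into 3 shares of £138,000: Sibyl, Leilani, and Gwendolyn each take £138,000.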